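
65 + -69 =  - 4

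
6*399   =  2394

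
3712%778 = 600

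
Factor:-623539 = - 7^1*281^1*317^1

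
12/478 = 6/239  =  0.03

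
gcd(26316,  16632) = 36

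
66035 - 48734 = 17301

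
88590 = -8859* ( - 10)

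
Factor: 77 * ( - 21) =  - 3^1*7^2*11^1 = - 1617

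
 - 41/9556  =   - 1+9515/9556 = -0.00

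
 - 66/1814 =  - 1 +874/907 =- 0.04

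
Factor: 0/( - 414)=0^1 = 0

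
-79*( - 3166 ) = 250114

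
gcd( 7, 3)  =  1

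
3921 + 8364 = 12285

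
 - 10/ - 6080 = 1/608 = 0.00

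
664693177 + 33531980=698225157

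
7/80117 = 7/80117=0.00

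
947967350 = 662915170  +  285052180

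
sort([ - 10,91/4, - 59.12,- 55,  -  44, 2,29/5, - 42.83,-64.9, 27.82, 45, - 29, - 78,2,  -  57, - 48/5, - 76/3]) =[-78,-64.9, - 59.12, - 57, - 55 , - 44, -42.83, - 29, - 76/3, - 10 ,  -  48/5, 2,2, 29/5, 91/4,27.82,  45] 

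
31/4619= 1/149 = 0.01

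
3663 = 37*99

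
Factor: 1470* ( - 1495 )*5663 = -12445291950 = - 2^1 * 3^1*5^2*7^3*13^1*23^1*809^1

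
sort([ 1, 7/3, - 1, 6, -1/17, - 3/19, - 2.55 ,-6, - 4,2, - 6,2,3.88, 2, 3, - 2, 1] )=[-6, - 6,  -  4, - 2.55, - 2, - 1, - 3/19, - 1/17, 1,  1, 2, 2,  2,7/3,3, 3.88, 6]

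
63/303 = 21/101 = 0.21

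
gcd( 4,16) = 4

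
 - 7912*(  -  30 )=237360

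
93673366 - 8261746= 85411620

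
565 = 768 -203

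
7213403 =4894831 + 2318572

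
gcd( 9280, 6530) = 10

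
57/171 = 1/3 = 0.33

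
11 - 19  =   - 8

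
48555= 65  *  747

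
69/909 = 23/303  =  0.08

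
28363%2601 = 2353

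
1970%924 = 122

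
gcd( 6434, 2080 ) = 2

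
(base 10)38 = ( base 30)18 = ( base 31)17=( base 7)53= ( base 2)100110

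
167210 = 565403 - 398193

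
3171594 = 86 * 36879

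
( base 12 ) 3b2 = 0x236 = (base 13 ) 347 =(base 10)566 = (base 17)1G5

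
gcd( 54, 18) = 18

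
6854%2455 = 1944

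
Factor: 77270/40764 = 2^ ( - 1)*3^( - 1 ) * 5^1*43^( - 1 )*79^( - 1)*7727^1 = 38635/20382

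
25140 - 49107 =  - 23967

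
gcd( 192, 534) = 6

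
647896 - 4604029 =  - 3956133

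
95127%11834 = 455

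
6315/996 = 2105/332 = 6.34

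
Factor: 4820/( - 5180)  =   - 241/259  =  - 7^(  -  1 ) * 37^( - 1)*241^1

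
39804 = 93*428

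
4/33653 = 4/33653 = 0.00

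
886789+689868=1576657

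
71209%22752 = 2953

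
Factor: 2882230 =2^1 * 5^1  *  13^1 * 22171^1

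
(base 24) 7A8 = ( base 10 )4280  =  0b1000010111000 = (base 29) 52H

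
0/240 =0 = 0.00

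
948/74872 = 237/18718 = 0.01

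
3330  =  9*370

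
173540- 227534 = - 53994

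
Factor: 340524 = 2^2 * 3^4* 1051^1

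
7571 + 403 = 7974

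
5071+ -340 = 4731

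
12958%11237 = 1721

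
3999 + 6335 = 10334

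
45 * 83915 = 3776175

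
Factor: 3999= 3^1*31^1*43^1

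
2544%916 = 712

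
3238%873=619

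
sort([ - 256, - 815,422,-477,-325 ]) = [ - 815, - 477,- 325, - 256,422 ] 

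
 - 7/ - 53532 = 7/53532 = 0.00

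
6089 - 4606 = 1483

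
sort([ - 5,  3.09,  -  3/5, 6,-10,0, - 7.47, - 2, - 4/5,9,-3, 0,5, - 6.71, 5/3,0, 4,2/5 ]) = [ - 10,-7.47 , - 6.71, - 5, -3, - 2, - 4/5, - 3/5, 0, 0, 0, 2/5, 5/3, 3.09, 4,5, 6,9 ]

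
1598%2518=1598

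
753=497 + 256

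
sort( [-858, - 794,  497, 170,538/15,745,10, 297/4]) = [ - 858,-794 , 10,  538/15, 297/4, 170, 497, 745] 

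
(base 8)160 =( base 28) 40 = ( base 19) 5h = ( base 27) 44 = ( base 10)112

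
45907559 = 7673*5983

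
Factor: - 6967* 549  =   - 3^2*61^1*6967^1 = - 3824883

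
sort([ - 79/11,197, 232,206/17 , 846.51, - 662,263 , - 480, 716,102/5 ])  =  [ - 662, - 480, - 79/11,206/17,102/5,197,232,263, 716, 846.51 ]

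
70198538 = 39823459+30375079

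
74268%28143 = 17982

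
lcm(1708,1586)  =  22204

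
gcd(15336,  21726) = 1278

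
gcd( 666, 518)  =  74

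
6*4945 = 29670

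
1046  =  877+169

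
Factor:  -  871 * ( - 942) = 820482 = 2^1*3^1*13^1*67^1*157^1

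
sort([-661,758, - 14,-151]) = [-661, - 151,-14, 758 ] 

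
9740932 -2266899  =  7474033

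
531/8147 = 531/8147 = 0.07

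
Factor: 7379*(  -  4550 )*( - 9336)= 313451065200 = 2^4 *3^1*5^2 * 7^1*13^1*47^1*157^1*389^1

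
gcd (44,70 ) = 2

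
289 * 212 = 61268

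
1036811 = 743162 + 293649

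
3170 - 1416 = 1754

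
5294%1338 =1280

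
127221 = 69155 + 58066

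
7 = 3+4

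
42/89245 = 42/89245  =  0.00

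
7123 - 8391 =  -1268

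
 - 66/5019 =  - 1+1651/1673 = -0.01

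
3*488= 1464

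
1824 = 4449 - 2625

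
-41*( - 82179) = 3369339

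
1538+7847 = 9385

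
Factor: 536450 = 2^1*5^2*10729^1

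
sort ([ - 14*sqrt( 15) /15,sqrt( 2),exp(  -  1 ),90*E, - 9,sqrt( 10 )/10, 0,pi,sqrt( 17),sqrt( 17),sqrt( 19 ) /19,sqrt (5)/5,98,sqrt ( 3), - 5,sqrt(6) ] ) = [ - 9, - 5,  -  14*sqrt (15)/15,0,sqrt( 19) /19,sqrt( 10) /10,exp ( - 1) , sqrt(5 )/5, sqrt (2 ),sqrt( 3),sqrt(6), pi,sqrt(17) , sqrt(17),98 , 90*E]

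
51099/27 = 1892 + 5/9 = 1892.56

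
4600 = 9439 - 4839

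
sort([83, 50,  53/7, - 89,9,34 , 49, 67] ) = [ - 89,53/7, 9,34, 49,50 , 67, 83] 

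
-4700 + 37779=33079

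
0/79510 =0= 0.00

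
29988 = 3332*9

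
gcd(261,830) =1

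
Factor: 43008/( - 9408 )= - 2^5*7^(-1) = - 32/7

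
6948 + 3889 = 10837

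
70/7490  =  1/107  =  0.01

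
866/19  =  866/19 = 45.58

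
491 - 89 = 402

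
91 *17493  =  1591863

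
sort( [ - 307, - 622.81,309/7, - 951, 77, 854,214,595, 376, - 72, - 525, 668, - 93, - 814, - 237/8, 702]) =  [-951, - 814, - 622.81, - 525, - 307,-93,-72,-237/8 , 309/7, 77, 214,376, 595,  668,702, 854] 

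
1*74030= 74030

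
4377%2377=2000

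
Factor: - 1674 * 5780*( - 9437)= 91309769640 = 2^3* 3^3*5^1* 17^2*31^1*9437^1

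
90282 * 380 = 34307160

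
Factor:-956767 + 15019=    - 941748 = -2^2*3^1*78479^1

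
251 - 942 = - 691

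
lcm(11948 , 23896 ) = 23896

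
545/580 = 109/116=0.94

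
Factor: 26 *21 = 546 = 2^1*3^1*7^1*13^1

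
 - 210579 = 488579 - 699158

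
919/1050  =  919/1050 = 0.88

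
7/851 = 7/851 = 0.01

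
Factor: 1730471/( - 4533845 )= -5^(-1 )*163^( - 1) * 5563^( - 1)* 1730471^1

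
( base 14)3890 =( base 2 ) 10011011000110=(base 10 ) 9926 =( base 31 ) AA6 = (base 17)205f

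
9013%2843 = 484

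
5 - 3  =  2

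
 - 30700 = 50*(-614 ) 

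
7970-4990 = 2980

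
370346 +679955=1050301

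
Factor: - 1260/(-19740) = 3/47 = 3^1*47^( - 1 ) 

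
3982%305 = 17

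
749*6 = 4494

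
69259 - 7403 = 61856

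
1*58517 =58517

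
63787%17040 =12667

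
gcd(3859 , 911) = 1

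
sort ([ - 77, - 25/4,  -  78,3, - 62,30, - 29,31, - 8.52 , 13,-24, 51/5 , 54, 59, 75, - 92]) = [ - 92, - 78 , - 77,  -  62,-29,  -  24,-8.52 , -25/4 , 3, 51/5,  13,  30 , 31, 54 , 59, 75] 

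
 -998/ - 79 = 12  +  50/79 = 12.63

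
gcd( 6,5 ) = 1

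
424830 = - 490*( - 867 ) 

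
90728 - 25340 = 65388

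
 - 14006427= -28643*489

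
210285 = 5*42057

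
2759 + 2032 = 4791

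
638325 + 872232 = 1510557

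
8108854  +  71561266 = 79670120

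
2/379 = 2/379 = 0.01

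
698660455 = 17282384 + 681378071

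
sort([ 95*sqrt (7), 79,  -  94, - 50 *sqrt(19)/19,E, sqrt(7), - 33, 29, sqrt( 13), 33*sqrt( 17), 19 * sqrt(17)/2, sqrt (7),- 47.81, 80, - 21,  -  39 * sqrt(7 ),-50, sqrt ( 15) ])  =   [ -39 * sqrt(7),-94, - 50, - 47.81, - 33,-21,-50 * sqrt(19 )/19, sqrt (7 ),  sqrt( 7), E,  sqrt(13),sqrt( 15),29, 19 * sqrt(17)/2,79, 80,33*sqrt( 17),95* sqrt( 7 ) ]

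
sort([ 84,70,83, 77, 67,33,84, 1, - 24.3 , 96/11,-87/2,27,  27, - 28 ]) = [ - 87/2,-28, - 24.3 , 1,  96/11,27, 27, 33, 67,70 , 77, 83, 84, 84] 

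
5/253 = 5/253 = 0.02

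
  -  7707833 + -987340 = -8695173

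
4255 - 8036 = - 3781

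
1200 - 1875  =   - 675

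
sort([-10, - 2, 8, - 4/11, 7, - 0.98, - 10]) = [ - 10, - 10,  -  2 , - 0.98, - 4/11,  7, 8]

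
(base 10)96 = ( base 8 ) 140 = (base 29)39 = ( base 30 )36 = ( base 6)240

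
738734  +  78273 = 817007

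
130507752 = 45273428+85234324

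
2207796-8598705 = - 6390909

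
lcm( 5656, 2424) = 16968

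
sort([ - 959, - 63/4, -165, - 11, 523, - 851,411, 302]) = [  -  959, - 851,- 165, - 63/4, - 11, 302, 411,  523 ] 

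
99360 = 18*5520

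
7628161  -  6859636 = 768525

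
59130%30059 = 29071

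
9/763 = 9/763  =  0.01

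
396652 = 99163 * 4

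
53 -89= - 36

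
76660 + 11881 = 88541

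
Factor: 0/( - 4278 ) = 0^1   =  0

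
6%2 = 0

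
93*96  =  8928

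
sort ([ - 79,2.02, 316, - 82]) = [-82,  -  79, 2.02,316] 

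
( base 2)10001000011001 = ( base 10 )8729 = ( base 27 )bq8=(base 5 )234404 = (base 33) 80h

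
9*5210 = 46890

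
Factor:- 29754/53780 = -2^ (  -  1)*3^3*5^ ( - 1 )*19^1*29^1 * 2689^(-1)  =  - 14877/26890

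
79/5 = 15 + 4/5 = 15.80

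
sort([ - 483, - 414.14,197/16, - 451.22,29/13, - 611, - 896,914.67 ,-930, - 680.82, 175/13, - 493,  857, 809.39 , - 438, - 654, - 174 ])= [  -  930,-896, - 680.82,-654,-611, - 493 , - 483,  -  451.22,-438, - 414.14, - 174, 29/13, 197/16,175/13,809.39,  857,914.67 ] 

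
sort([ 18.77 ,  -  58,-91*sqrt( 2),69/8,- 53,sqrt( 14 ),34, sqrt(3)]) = [  -  91*sqrt(2 ) , - 58, - 53,  sqrt( 3 ),  sqrt( 14), 69/8 , 18.77, 34 ] 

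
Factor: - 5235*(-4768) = 24960480 = 2^5*3^1*5^1*149^1*349^1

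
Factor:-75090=-2^1*3^1*5^1 * 2503^1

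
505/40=12 + 5/8 =12.62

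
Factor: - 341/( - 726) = 2^ ( - 1 )*3^( - 1 )*11^ ( - 1 )*31^1 = 31/66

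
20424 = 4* 5106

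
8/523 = 8/523 = 0.02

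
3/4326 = 1/1442 = 0.00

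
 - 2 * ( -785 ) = 1570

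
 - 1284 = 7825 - 9109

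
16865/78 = 216+17/78 = 216.22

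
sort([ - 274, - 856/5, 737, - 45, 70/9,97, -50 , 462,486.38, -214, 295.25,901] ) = [ - 274, - 214,-856/5, - 50, - 45,70/9 , 97, 295.25,462,486.38, 737, 901 ]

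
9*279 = 2511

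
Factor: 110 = 2^1*5^1*11^1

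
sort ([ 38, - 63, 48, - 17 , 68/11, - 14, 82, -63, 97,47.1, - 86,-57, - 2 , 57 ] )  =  [ - 86, - 63, - 63, - 57, - 17, -14,-2, 68/11,38, 47.1, 48, 57, 82,97 ] 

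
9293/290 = 9293/290 = 32.04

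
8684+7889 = 16573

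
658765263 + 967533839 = 1626299102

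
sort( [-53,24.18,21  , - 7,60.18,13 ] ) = [ - 53, - 7,13, 21,24.18, 60.18] 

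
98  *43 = 4214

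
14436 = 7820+6616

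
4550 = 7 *650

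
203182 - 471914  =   - 268732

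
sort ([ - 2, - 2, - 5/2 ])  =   [ - 5/2, - 2, - 2]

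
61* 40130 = 2447930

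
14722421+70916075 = 85638496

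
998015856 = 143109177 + 854906679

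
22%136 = 22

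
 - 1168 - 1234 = - 2402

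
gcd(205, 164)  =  41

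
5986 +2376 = 8362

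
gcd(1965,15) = 15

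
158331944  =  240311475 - 81979531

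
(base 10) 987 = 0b1111011011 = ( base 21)250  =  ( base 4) 33123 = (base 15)45c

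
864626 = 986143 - 121517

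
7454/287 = 7454/287= 25.97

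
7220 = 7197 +23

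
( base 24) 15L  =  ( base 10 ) 717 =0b1011001101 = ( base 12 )4B9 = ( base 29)ol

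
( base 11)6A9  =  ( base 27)148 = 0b1101001101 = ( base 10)845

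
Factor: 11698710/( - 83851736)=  - 2^( - 2)*3^1*5^1*271^(-1)*38677^ ( - 1 )*389957^1  =  - 5849355/41925868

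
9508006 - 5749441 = 3758565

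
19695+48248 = 67943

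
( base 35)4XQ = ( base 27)896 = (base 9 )8306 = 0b1011111000001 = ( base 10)6081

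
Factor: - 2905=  - 5^1 * 7^1 * 83^1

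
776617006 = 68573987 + 708043019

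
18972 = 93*204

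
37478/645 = 37478/645 = 58.11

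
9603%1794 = 633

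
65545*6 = 393270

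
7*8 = 56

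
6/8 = 3/4=0.75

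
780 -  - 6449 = 7229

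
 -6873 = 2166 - 9039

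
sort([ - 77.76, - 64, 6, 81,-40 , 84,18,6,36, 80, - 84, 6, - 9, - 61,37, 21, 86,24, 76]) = [ - 84,-77.76,  -  64,-61, - 40, - 9, 6, 6,6, 18,  21,24, 36, 37, 76,80,81, 84, 86 ]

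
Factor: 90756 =2^2*3^2*2521^1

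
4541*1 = 4541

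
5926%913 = 448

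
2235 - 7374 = -5139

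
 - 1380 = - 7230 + 5850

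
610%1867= 610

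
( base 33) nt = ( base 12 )558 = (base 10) 788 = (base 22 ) 1DI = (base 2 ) 1100010100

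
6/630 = 1/105 = 0.01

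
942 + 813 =1755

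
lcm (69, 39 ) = 897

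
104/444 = 26/111 = 0.23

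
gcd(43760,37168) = 16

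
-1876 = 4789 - 6665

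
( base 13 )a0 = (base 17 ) 7b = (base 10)130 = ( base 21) 64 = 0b10000010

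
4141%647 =259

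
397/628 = 397/628 = 0.63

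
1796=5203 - 3407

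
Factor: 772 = 2^2*193^1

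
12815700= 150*85438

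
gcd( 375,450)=75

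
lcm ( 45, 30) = 90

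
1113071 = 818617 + 294454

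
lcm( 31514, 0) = 0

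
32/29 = 32/29 = 1.10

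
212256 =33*6432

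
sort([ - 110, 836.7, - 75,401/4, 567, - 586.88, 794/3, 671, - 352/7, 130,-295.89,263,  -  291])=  [ - 586.88, - 295.89, - 291,- 110, - 75, - 352/7, 401/4,130,263, 794/3, 567 , 671, 836.7]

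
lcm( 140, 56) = 280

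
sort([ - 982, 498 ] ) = [- 982,498 ] 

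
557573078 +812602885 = 1370175963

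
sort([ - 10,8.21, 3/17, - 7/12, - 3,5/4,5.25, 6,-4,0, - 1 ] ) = [ - 10, - 4, - 3 ,-1,  -  7/12 , 0,  3/17, 5/4,5.25,6,8.21 ] 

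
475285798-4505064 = 470780734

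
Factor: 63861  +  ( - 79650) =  - 15789 =- 3^1*19^1*277^1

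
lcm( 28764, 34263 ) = 2329884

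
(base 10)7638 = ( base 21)h6f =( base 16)1dd6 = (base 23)EA2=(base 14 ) 2ad8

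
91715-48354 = 43361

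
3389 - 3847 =-458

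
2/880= 1/440 = 0.00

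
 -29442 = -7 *4206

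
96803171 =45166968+51636203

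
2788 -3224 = - 436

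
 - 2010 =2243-4253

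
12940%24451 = 12940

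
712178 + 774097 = 1486275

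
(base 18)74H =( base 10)2357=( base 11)1853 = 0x935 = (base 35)1wc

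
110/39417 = 110/39417  =  0.00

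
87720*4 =350880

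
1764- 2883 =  - 1119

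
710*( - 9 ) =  - 6390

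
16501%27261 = 16501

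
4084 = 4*1021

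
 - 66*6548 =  - 432168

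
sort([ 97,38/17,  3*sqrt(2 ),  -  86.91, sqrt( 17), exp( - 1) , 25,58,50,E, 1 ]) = [ - 86.91, exp(- 1),  1,38/17, E , sqrt( 17 ), 3 * sqrt( 2 ) , 25, 50,58 , 97 ] 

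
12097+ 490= 12587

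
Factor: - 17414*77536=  - 1350211904 = - 2^6 * 2423^1*8707^1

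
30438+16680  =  47118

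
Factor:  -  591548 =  - 2^2*41^1*3607^1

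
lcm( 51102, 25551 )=51102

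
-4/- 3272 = 1/818 =0.00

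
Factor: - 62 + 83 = 21 = 3^1* 7^1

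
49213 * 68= 3346484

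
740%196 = 152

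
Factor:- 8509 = -67^1*127^1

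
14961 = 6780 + 8181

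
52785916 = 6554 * 8054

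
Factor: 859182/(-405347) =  - 2^1*  3^1*143197^1*405347^(-1 ) 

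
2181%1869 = 312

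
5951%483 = 155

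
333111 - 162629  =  170482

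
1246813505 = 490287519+756525986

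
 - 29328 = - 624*47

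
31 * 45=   1395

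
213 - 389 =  - 176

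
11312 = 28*404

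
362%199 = 163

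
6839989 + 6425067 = 13265056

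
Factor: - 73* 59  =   - 4307 = -  59^1* 73^1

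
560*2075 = 1162000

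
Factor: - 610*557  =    -  2^1*5^1* 61^1 * 557^1 =- 339770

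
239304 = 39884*6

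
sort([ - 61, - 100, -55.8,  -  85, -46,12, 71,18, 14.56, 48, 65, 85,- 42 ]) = [ - 100, - 85, - 61,-55.8, - 46, - 42,12, 14.56, 18, 48, 65, 71,  85] 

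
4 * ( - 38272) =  - 153088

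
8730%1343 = 672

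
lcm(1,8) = 8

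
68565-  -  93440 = 162005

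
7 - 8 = - 1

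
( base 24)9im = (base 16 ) 1606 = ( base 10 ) 5638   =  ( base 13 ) 2749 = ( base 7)22303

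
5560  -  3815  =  1745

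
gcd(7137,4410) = 9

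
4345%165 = 55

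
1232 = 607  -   - 625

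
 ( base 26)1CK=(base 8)1760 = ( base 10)1008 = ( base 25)1f8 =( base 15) 473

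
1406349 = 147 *9567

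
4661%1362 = 575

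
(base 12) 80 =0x60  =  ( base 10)96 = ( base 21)4c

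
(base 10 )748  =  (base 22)1C0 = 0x2ec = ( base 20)1H8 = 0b1011101100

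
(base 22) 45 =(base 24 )3L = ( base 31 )30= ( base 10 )93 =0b1011101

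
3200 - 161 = 3039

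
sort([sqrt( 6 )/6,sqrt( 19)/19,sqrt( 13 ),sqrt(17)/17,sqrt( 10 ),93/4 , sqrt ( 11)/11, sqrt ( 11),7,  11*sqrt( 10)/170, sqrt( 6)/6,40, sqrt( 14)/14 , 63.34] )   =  [ 11*sqrt( 10)/170, sqrt(19)/19 , sqrt( 17) /17, sqrt ( 14 )/14, sqrt( 11)/11 , sqrt( 6)/6, sqrt ( 6) /6, sqrt( 10 ), sqrt( 11 ) , sqrt( 13),7, 93/4, 40, 63.34]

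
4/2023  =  4/2023  =  0.00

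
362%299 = 63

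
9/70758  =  1/7862 = 0.00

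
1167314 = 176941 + 990373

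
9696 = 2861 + 6835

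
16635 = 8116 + 8519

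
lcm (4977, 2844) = 19908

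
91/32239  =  91/32239 = 0.00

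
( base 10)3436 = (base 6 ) 23524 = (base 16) D6C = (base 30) 3OG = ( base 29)42E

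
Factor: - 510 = - 2^1*3^1*5^1 * 17^1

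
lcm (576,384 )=1152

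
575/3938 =575/3938 = 0.15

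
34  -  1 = 33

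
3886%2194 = 1692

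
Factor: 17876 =2^2*41^1*109^1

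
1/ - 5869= - 1/5869 = - 0.00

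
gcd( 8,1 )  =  1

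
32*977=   31264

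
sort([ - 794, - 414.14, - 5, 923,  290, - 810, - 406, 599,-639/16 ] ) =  [- 810, - 794,-414.14, - 406,-639/16, - 5,  290, 599, 923 ] 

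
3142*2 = 6284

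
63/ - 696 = -1 +211/232 = - 0.09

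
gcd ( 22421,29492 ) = 1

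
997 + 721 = 1718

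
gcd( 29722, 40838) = 14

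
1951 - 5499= - 3548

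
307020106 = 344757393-37737287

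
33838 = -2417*( - 14)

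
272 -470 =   -  198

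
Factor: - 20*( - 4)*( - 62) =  - 4960 =- 2^5*5^1*31^1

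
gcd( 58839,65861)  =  1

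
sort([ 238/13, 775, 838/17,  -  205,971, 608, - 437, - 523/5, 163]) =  [ - 437, - 205, - 523/5, 238/13,838/17,  163, 608, 775, 971]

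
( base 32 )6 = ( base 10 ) 6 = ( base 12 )6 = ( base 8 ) 6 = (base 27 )6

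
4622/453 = 10 + 92/453 = 10.20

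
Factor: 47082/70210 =57/85 =3^1*5^( - 1)*17^( - 1 )*19^1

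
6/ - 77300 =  - 1 + 38647/38650 = -0.00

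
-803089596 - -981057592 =177967996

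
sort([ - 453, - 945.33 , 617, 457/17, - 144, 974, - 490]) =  [ - 945.33,-490, - 453, - 144,457/17, 617,  974 ] 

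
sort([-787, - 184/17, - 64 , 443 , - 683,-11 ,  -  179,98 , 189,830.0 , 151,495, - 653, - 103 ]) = [ - 787, - 683, - 653 , - 179, - 103, - 64, - 11, - 184/17, 98, 151,189,443,495,830.0 ]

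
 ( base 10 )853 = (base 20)22D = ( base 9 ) 1147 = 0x355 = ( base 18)2B7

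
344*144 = 49536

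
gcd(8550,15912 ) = 18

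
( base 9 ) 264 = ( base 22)A0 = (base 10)220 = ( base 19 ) bb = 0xDC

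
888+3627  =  4515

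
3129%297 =159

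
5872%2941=2931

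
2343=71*33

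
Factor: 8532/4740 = 9/5= 3^2*5^( - 1)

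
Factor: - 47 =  - 47^1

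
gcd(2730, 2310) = 210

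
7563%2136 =1155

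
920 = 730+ 190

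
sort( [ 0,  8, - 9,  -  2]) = [ - 9,  -  2,0,8]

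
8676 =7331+1345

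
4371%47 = 0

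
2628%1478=1150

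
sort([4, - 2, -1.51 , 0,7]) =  [  -  2 , - 1.51,0 , 4, 7]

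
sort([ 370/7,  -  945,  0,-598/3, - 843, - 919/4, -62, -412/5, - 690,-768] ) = [ - 945, - 843, - 768 , - 690,-919/4,-598/3, - 412/5, - 62,0, 370/7 ]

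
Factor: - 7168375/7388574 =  - 2^ ( - 1 )*3^(-1)*5^3*17^( - 2)*4261^( - 1) * 57347^1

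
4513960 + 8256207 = 12770167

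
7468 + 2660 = 10128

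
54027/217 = 54027/217=248.97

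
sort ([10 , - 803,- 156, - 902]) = [ - 902 , - 803, - 156, 10] 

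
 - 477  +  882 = 405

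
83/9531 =83/9531 = 0.01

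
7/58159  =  7/58159 = 0.00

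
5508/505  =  10 + 458/505 = 10.91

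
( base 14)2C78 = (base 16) 1f0a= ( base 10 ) 7946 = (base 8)17412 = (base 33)79Q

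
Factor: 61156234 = 2^1*43^1*257^1*2767^1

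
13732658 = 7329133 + 6403525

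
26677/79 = 337 + 54/79 = 337.68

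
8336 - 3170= 5166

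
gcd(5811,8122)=1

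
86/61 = 1 + 25/61 = 1.41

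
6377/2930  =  6377/2930 = 2.18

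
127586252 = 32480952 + 95105300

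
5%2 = 1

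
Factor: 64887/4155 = 5^( - 1)*43^1*277^(-1) *503^1 = 21629/1385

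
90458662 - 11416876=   79041786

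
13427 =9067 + 4360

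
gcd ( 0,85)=85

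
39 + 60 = 99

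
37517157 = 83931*447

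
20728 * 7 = 145096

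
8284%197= 10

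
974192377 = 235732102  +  738460275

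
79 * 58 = 4582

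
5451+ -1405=4046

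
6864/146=3432/73 = 47.01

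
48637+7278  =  55915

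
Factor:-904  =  -2^3 * 113^1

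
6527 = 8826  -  2299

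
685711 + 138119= 823830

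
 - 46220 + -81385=  -  127605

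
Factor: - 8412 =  - 2^2*3^1*701^1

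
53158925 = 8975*5923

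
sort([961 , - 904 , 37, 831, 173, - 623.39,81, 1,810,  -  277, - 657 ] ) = [ - 904, - 657, - 623.39,- 277, 1,37, 81, 173, 810,831,961] 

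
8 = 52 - 44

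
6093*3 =18279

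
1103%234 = 167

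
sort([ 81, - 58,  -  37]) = [ - 58,- 37, 81]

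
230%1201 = 230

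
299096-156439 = 142657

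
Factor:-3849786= - 2^1 *3^2*17^1*23^1*547^1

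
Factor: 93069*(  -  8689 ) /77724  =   - 89852949/8636 =- 2^(  -  2 )*3^3 * 17^(  -  1 )*127^(-1)*383^1*8689^1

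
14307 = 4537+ 9770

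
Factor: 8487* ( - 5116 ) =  - 2^2 * 3^2*23^1*41^1*1279^1 = - 43419492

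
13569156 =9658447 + 3910709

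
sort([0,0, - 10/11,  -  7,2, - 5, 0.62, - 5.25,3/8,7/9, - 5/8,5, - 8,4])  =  [ - 8,- 7, - 5.25 , -5, - 10/11,-5/8,0,0, 3/8,0.62,7/9,2,4,5] 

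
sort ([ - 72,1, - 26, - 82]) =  [ -82, - 72 , - 26,1 ]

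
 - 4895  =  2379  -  7274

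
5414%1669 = 407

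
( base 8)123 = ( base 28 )2R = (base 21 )3k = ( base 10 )83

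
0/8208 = 0 = 0.00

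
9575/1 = 9575 = 9575.00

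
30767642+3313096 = 34080738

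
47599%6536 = 1847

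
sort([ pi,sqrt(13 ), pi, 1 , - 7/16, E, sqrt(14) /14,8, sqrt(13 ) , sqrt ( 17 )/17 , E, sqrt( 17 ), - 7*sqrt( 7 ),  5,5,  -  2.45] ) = [ - 7*sqrt(7 ),  -  2.45, - 7/16, sqrt( 17)/17, sqrt (14)/14, 1, E,  E, pi,pi, sqrt(13 ), sqrt (13 ),sqrt(17), 5,  5,8 ]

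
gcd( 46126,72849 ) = 1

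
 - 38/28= -2+9/14 = - 1.36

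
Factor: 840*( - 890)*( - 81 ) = 60555600 = 2^4*3^5*5^2* 7^1*89^1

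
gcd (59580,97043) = 1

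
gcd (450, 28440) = 90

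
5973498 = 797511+5175987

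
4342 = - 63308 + 67650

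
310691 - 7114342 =  -  6803651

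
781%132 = 121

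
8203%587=572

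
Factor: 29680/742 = 40 = 2^3 * 5^1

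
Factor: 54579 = 3^1*7^1*23^1 * 113^1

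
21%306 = 21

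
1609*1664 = 2677376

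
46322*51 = 2362422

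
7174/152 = 3587/76  =  47.20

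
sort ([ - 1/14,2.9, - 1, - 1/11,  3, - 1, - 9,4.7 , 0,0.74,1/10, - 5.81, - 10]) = [-10, - 9,-5.81, - 1, - 1, -1/11, - 1/14,0 , 1/10,  0.74, 2.9, 3,4.7]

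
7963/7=7963/7 = 1137.57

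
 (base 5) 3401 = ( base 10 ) 476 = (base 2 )111011100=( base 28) H0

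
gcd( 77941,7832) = 1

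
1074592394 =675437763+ 399154631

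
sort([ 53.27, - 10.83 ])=[- 10.83, 53.27 ] 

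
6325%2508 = 1309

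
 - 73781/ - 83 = 73781/83 = 888.93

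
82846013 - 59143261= 23702752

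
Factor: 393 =3^1*131^1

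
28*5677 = 158956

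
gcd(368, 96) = 16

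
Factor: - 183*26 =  - 4758 = - 2^1*3^1*13^1*61^1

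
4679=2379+2300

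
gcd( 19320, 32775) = 345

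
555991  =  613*907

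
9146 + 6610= 15756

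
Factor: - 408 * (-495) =2^3*3^3*5^1*11^1 * 17^1 = 201960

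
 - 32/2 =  - 16 = - 16.00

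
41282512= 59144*698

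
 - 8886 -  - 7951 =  - 935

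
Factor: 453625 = 5^3*19^1 * 191^1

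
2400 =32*75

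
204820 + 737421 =942241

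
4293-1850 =2443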